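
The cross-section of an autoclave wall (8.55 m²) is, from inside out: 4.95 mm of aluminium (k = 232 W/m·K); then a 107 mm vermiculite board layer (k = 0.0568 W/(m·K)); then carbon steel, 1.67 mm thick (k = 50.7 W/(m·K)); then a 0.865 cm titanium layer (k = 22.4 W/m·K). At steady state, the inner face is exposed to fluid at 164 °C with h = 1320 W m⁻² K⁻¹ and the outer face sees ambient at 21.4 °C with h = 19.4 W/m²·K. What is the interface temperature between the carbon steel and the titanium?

Resistance network (inner→outer):
  R_conv,in = 1/(hA) = 1/(1320·8.55) = 8.861×10^-5 K/W
  R_aluminium = L/(kA) = 0.00495/(232·8.55) = 2.495×10^-6 K/W
  R_vermiculite board = L/(kA) = 0.107/(0.0568·8.55) = 0.2203 K/W
  R_carbon steel = L/(kA) = 0.00167/(50.7·8.55) = 3.852×10^-6 K/W
  R_titanium = L/(kA) = 0.00865/(22.4·8.55) = 4.516×10^-5 K/W
  R_conv,out = 1/(hA) = 1/(19.4·8.55) = 0.006029 K/W
ΣR = 8.861×10^-5 + 2.495×10^-6 + 0.2203 + 3.852×10^-6 + 4.516×10^-5 + 0.006029 = 0.2265 K/W
Q = ΔT/ΣR = (164 °C − 21.4 °C)/0.2265 = 629.6 W
From the inner boundary to the carbon steel/titanium interface, ΣR_partial = 0.2204 K/W.
T_interface = T_in − Q·ΣR_partial = 164 °C − (629.6)(0.2204) = 25.2 °C

T = 25.2 °C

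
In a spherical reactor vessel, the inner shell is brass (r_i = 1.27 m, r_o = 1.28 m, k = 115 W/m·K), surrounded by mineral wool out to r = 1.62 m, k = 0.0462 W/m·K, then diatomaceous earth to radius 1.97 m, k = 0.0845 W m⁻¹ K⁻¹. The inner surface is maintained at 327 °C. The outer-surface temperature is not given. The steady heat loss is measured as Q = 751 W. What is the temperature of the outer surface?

Sum the resistances:
  R_brass = (1/1.27 − 1/1.28)/(4πk) = 0.006152/(4π·115) = 4.257×10^-6 K/W
  R_mineral wool = (1/1.28 − 1/1.62)/(4πk) = 0.1640/(4π·0.0462) = 0.2824 K/W
  R_diatomaceous earth = (1/1.62 − 1/1.97)/(4πk) = 0.1097/(4π·0.0845) = 0.1033 K/W
ΣR = 0.3857 K/W
ΔT = Q·ΣR = 751 × 0.3857 = 289.7 K
Heat flows outward, so T_out = T_in − ΔT = 327 − 289.7 = 37.3 °C

T_out = 37.3 °C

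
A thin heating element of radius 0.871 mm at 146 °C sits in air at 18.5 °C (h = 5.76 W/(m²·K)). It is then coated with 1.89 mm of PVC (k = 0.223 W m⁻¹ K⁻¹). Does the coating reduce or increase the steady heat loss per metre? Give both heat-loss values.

Critical radius for a cylinder: r_cr = k/h = 0.0387 m = 3.87 cm.
Outer radius after coating: r₂ = 8.71×10^-4 + 0.00189 = 0.002761 m.
Since r₁ < r_cr and r₂ ≤ r_cr, the coating moves toward the maximum at r_cr — heat loss rises.
Bare: R = 1/(2πr₁h) = 31.72 m·K/W; Q = 127.5/31.72 = 4.02 W/m.
Coated: R = R_cond + R_conv = 10.83 m·K/W; Q = 127.5/10.83 = 11.8 W/m.

increases: 4.02 → 11.8 W/m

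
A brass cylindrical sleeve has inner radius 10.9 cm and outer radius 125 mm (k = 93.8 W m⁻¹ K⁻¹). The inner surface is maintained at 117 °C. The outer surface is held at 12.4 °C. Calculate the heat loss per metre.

Q' = 450 kW/m

Q' = 2πk·ΔT/ln(r₂/r₁) = 2π × 93.8 × 104.6 / ln(0.125/0.109) = 4.50×10^5 W/m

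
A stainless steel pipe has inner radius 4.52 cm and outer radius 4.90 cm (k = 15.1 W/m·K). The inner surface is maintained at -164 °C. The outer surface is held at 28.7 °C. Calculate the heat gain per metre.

Q' = 2.26×10^5 W/m

Q' = 2πk·ΔT/ln(r₂/r₁) = 2π × 15.1 × 192.7 / ln(0.0490/0.0452) = 2.26×10^5 W/m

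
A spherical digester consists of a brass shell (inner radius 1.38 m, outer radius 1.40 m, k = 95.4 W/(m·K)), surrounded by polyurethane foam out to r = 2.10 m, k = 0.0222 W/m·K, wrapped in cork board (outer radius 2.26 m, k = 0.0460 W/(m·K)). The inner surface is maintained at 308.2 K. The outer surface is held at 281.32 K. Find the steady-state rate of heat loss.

Q = 29.5 W

Resistance network (inner→outer):
  R_brass = (1/1.38 − 1/1.40)/(4πk) = 0.01035/(4π·95.4) = 8.635×10^-6 K/W
  R_polyurethane foam = (1/1.40 − 1/2.10)/(4πk) = 0.2381/(4π·0.0222) = 0.8535 K/W
  R_cork board = (1/2.10 − 1/2.26)/(4πk) = 0.03371/(4π·0.0460) = 0.05832 K/W
ΣR = 8.635×10^-6 + 0.8535 + 0.05832 = 0.9118 K/W
Q = ΔT/ΣR = (308.2 K − 281.32 K)/0.9118 = 29.5 W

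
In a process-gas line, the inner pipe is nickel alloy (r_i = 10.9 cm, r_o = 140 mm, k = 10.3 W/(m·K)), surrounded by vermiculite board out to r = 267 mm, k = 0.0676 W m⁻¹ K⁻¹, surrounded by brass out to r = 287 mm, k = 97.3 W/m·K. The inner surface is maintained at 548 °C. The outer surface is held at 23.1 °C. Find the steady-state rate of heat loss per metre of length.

Q' = 344 W/m

Treat each layer as a resistance in series:
  R'_nickel alloy = ln(0.140/0.109)/(2πk) = 0.2503/(2π·10.3) = 0.003868 m·K/W
  R'_vermiculite board = ln(0.267/0.140)/(2πk) = 0.6456/(2π·0.0676) = 1.520 m·K/W
  R'_brass = ln(0.287/0.267)/(2πk) = 0.07223/(2π·97.3) = 1.182×10^-4 m·K/W
ΣR = 0.003868 + 1.520 + 1.182×10^-4 = 1.524 m·K/W
Q' = ΔT/ΣR = (548 °C − 23.1 °C)/1.524 = 344 W/m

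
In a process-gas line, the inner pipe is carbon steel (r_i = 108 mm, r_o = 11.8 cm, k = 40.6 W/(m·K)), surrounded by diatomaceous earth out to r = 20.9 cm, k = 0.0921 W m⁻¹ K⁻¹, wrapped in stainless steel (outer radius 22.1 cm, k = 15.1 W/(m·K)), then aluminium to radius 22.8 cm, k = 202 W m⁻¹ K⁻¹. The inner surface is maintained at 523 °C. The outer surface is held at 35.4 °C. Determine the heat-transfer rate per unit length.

Series thermal resistances, inner to outer:
  R'_carbon steel = ln(0.118/0.108)/(2πk) = 0.08855/(2π·40.6) = 3.471×10^-4 m·K/W
  R'_diatomaceous earth = ln(0.209/0.118)/(2πk) = 0.5716/(2π·0.0921) = 0.9878 m·K/W
  R'_stainless steel = ln(0.221/0.209)/(2πk) = 0.05583/(2π·15.1) = 5.884×10^-4 m·K/W
  R'_aluminium = ln(0.228/0.221)/(2πk) = 0.03118/(2π·202) = 2.457×10^-5 m·K/W
ΣR = 3.471×10^-4 + 0.9878 + 5.884×10^-4 + 2.457×10^-5 = 0.9888 m·K/W
Q' = ΔT/ΣR = (523 °C − 35.4 °C)/0.9888 = 493 W/m

Q' = 493 W/m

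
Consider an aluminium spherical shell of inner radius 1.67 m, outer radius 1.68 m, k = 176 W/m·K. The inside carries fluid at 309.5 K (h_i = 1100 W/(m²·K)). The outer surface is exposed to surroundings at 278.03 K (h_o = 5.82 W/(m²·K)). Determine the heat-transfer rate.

Treat each layer as a resistance in series:
  R_conv,in = 1/(4πr²h) = 1/(4π·1.67²·1100) = 2.594×10^-5 K/W
  R_aluminium = (1/1.67 − 1/1.68)/(4πk) = 0.003564/(4π·176) = 1.612×10^-6 K/W
  R_conv,out = 1/(4πr²h) = 1/(4π·1.68²·5.82) = 0.004844 K/W
ΣR = 2.594×10^-5 + 1.612×10^-6 + 0.004844 = 0.004872 K/W
Q = ΔT/ΣR = (309.5 K − 278.03 K)/0.004872 = 6460 W

Q = 6.46 kW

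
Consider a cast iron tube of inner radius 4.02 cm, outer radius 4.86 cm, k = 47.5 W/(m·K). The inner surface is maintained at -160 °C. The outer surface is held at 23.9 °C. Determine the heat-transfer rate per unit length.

Q' = 2.89×10^5 W/m

Q' = 2πk·ΔT/ln(r₂/r₁) = 2π × 47.5 × 183.9 / ln(0.0486/0.0402) = 2.89×10^5 W/m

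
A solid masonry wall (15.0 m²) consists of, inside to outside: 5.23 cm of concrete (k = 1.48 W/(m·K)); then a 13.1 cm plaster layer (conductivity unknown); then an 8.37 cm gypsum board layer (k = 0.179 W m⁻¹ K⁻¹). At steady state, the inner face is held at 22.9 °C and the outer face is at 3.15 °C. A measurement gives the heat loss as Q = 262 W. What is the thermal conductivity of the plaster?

ΣR = ΔT/Q = |22.9 − 3.15|/262 = 0.07538 K/W
Known resistances:
  R_concrete = L/(kA) = 0.0523/(1.48·15.0) = 0.002356 K/W
  R_gypsum board = L/(kA) = 0.0837/(0.179·15.0) = 0.03117 K/W
R_plaster = ΣR − ΣR_known = 0.07538 − 0.03353 = 0.04185 K/W
L/(kA) = 0.04185 ⇒ k = 0.131/(0.04185·15.0) = 0.209 W/m·K

k = 0.209 W/m·K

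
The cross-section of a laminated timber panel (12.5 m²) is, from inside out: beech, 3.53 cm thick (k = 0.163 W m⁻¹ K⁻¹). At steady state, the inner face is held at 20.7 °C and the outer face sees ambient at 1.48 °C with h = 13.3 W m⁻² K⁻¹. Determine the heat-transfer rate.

Treat each layer as a resistance in series:
  R_beech = L/(kA) = 0.0353/(0.163·12.5) = 0.01733 K/W
  R_conv,out = 1/(hA) = 1/(13.3·12.5) = 0.006015 K/W
ΣR = 0.01733 + 0.006015 = 0.02335 K/W
Q = ΔT/ΣR = (20.7 °C − 1.48 °C)/0.02335 = 823 W

Q = 823 W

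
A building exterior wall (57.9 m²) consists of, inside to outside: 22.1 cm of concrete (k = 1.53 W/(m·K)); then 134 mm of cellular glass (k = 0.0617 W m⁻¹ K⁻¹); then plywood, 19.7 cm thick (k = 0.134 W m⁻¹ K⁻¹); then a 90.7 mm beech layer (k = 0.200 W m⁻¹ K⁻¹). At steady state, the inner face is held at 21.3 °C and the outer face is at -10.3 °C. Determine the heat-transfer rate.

Treat each layer as a resistance in series:
  R_concrete = L/(kA) = 0.221/(1.53·57.9) = 0.002495 K/W
  R_cellular glass = L/(kA) = 0.134/(0.0617·57.9) = 0.03751 K/W
  R_plywood = L/(kA) = 0.197/(0.134·57.9) = 0.02539 K/W
  R_beech = L/(kA) = 0.0907/(0.200·57.9) = 0.007832 K/W
ΣR = 0.002495 + 0.03751 + 0.02539 + 0.007832 = 0.07323 K/W
Q = ΔT/ΣR = (21.3 °C − -10.3 °C)/0.07323 = 432 W

Q = 432 W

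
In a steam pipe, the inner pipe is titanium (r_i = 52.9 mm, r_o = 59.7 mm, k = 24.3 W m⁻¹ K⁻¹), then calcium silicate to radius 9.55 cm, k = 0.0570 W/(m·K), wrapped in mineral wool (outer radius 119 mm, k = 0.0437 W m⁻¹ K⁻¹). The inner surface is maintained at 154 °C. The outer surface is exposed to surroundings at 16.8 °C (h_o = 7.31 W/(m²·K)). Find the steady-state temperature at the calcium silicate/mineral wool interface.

T = 75.6 °C

Resistance network (inner→outer):
  R'_titanium = ln(0.0597/0.0529)/(2πk) = 0.1209/(2π·24.3) = 7.920×10^-4 m·K/W
  R'_calcium silicate = ln(0.0955/0.0597)/(2πk) = 0.4698/(2π·0.0570) = 1.312 m·K/W
  R'_mineral wool = ln(0.119/0.0955)/(2πk) = 0.2200/(2π·0.0437) = 0.8012 m·K/W
  R'_conv,out = 1/(2πr h) = 1/(2π·0.119·7.31) = 0.1830 m·K/W
ΣR = 7.920×10^-4 + 1.312 + 0.8012 + 0.1830 = 2.297 m·K/W
Q' = ΔT/ΣR = (154 °C − 16.8 °C)/2.297 = 59.73 W/m
From the inner boundary to the calcium silicate/mineral wool interface, ΣR_partial = 1.313 m·K/W.
T_interface = T_in − Q'·ΣR_partial = 154 °C − (59.73)(1.313) = 75.6 °C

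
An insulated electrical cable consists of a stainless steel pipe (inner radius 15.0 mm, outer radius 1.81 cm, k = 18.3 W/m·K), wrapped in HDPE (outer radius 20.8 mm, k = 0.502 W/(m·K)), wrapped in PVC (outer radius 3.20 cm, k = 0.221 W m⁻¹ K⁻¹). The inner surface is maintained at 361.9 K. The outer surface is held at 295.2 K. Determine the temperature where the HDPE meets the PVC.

Series thermal resistances, inner to outer:
  R'_stainless steel = ln(0.0181/0.0150)/(2πk) = 0.1879/(2π·18.3) = 0.001634 m·K/W
  R'_HDPE = ln(0.0208/0.0181)/(2πk) = 0.1390/(2π·0.502) = 0.04408 m·K/W
  R'_PVC = ln(0.0320/0.0208)/(2πk) = 0.4308/(2π·0.221) = 0.3102 m·K/W
ΣR = 0.001634 + 0.04408 + 0.3102 = 0.3559 m·K/W
Q' = ΔT/ΣR = (361.9 K − 295.2 K)/0.3559 = 187.4 W/m
From the inner boundary to the HDPE/PVC interface, ΣR_partial = 0.04571 m·K/W.
T_interface = T_in − Q'·ΣR_partial = 361.9 K − (187.4)(0.04571) = 353.3 K

T = 353.3 K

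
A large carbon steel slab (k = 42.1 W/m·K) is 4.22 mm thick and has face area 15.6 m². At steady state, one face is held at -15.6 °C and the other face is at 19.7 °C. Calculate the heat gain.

Q = kA·ΔT/L = 42.1 × 15.6 × |-15.6 °C − 19.7 °C| / 0.00422 = 5.49×10^6 W

Q = 5.49×10^6 W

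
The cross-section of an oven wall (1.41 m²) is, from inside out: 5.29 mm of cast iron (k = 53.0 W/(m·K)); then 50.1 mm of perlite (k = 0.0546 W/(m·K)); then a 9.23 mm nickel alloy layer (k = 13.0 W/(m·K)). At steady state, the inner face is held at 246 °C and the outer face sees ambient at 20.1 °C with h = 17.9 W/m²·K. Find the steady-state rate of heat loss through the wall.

Treat each layer as a resistance in series:
  R_cast iron = L/(kA) = 0.00529/(53.0·1.41) = 7.079×10^-5 K/W
  R_perlite = L/(kA) = 0.0501/(0.0546·1.41) = 0.6508 K/W
  R_nickel alloy = L/(kA) = 0.00923/(13.0·1.41) = 5.035×10^-4 K/W
  R_conv,out = 1/(hA) = 1/(17.9·1.41) = 0.03962 K/W
ΣR = 7.079×10^-5 + 0.6508 + 5.035×10^-4 + 0.03962 = 0.6910 K/W
Q = ΔT/ΣR = (246 °C − 20.1 °C)/0.6910 = 327 W

Q = 327 W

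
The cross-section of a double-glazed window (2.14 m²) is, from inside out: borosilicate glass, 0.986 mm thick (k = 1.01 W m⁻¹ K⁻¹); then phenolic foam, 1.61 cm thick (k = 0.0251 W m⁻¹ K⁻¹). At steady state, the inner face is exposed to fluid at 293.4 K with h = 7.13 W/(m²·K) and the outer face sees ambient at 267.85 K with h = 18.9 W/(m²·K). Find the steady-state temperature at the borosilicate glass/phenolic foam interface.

Treat each layer as a resistance in series:
  R_conv,in = 1/(hA) = 1/(7.13·2.14) = 0.06554 K/W
  R_borosilicate glass = L/(kA) = 9.86×10^-4/(1.01·2.14) = 4.562×10^-4 K/W
  R_phenolic foam = L/(kA) = 0.0161/(0.0251·2.14) = 0.2997 K/W
  R_conv,out = 1/(hA) = 1/(18.9·2.14) = 0.02472 K/W
ΣR = 0.06554 + 4.562×10^-4 + 0.2997 + 0.02472 = 0.3904 K/W
Q = ΔT/ΣR = (293.4 K − 267.85 K)/0.3904 = 65.45 W
From the inner boundary to the borosilicate glass/phenolic foam interface, ΣR_partial = 0.06600 K/W.
T_interface = T_in − Q·ΣR_partial = 293.4 K − (65.45)(0.06600) = 289.1 K

T = 289.1 K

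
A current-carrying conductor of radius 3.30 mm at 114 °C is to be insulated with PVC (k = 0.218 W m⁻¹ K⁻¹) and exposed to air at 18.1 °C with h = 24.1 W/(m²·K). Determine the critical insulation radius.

For a cylinder, r_cr = k_ins/h = 0.218/24.1 = 0.00905 m = 0.905 cm

r_cr = 0.905 cm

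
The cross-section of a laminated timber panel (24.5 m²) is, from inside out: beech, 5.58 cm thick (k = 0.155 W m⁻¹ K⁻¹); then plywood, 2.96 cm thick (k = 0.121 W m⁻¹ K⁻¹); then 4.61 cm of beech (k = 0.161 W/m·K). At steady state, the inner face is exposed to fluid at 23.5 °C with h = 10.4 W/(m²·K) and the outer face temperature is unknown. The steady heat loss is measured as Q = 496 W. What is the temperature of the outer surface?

T_out = 3.52 °C

Series resistances:
  R_conv,in = 1/(hA) = 1/(10.4·24.5) = 0.003925 K/W
  R_beech = L/(kA) = 0.0558/(0.155·24.5) = 0.01469 K/W
  R_plywood = L/(kA) = 0.0296/(0.121·24.5) = 0.009985 K/W
  R_beech = L/(kA) = 0.0461/(0.161·24.5) = 0.01169 K/W
ΣR = 0.04029 K/W
ΔT = Q·ΣR = 496 × 0.04029 = 19.98 K
Heat flows outward, so T_out = T_in − ΔT = 23.5 − 19.98 = 3.52 °C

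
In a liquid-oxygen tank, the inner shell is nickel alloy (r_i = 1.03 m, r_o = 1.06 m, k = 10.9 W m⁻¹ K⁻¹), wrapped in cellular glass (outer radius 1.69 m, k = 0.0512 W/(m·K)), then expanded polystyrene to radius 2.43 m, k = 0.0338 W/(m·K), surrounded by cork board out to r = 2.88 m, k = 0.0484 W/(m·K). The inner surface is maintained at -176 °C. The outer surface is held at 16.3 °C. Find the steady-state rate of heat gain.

Treat each layer as a resistance in series:
  R_nickel alloy = (1/1.03 − 1/1.06)/(4πk) = 0.02748/(4π·10.9) = 2.006×10^-4 K/W
  R_cellular glass = (1/1.06 − 1/1.69)/(4πk) = 0.3517/(4π·0.0512) = 0.5466 K/W
  R_expanded polystyrene = (1/1.69 − 1/2.43)/(4πk) = 0.1802/(4π·0.0338) = 0.4242 K/W
  R_cork board = (1/2.43 − 1/2.88)/(4πk) = 0.06430/(4π·0.0484) = 0.1057 K/W
ΣR = 2.006×10^-4 + 0.5466 + 0.4242 + 0.1057 = 1.077 K/W
Q = ΔT/ΣR = (-176 °C − 16.3 °C)/1.077 = -179 W
(Negative Q ⇒ heat flows inward; heat gain = 179 W.)

Q = 179 W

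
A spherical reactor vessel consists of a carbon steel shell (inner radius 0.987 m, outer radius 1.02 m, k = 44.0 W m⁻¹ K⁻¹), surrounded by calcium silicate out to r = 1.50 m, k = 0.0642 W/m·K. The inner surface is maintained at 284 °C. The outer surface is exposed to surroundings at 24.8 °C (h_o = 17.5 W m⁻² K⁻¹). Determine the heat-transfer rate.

Q = 663 W

Resistance network (inner→outer):
  R_carbon steel = (1/0.987 − 1/1.02)/(4πk) = 0.03278/(4π·44.0) = 5.928×10^-5 K/W
  R_calcium silicate = (1/1.02 − 1/1.50)/(4πk) = 0.3137/(4π·0.0642) = 0.3889 K/W
  R_conv,out = 1/(4πr²h) = 1/(4π·1.50²·17.5) = 0.002021 K/W
ΣR = 5.928×10^-5 + 0.3889 + 0.002021 = 0.3910 K/W
Q = ΔT/ΣR = (284 °C − 24.8 °C)/0.3910 = 663 W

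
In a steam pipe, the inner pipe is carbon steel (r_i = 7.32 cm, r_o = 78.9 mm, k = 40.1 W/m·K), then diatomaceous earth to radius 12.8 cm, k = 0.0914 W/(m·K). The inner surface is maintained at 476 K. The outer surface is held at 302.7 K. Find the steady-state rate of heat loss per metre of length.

Treat each layer as a resistance in series:
  R'_carbon steel = ln(0.0789/0.0732)/(2πk) = 0.07499/(2π·40.1) = 2.976×10^-4 m·K/W
  R'_diatomaceous earth = ln(0.128/0.0789)/(2πk) = 0.4838/(2π·0.0914) = 0.8425 m·K/W
ΣR = 2.976×10^-4 + 0.8425 = 0.8428 m·K/W
Q' = ΔT/ΣR = (476 K − 302.7 K)/0.8428 = 206 W/m

Q' = 206 W/m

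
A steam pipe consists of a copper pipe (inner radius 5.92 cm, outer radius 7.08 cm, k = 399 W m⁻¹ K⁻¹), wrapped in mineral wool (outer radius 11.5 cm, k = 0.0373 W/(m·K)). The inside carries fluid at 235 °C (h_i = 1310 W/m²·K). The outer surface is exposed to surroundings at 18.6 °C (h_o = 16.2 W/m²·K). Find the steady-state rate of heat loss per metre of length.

Series thermal resistances, inner to outer:
  R'_conv,in = 1/(2πr h) = 1/(2π·0.0592·1310) = 0.002052 m·K/W
  R'_copper = ln(0.0708/0.0592)/(2πk) = 0.1789/(2π·399) = 7.138×10^-5 m·K/W
  R'_mineral wool = ln(0.115/0.0708)/(2πk) = 0.4851/(2π·0.0373) = 2.070 m·K/W
  R'_conv,out = 1/(2πr h) = 1/(2π·0.115·16.2) = 0.08543 m·K/W
ΣR = 0.002052 + 7.138×10^-5 + 2.070 + 0.08543 = 2.158 m·K/W
Q' = ΔT/ΣR = (235 °C − 18.6 °C)/2.158 = 100 W/m

Q' = 100 W/m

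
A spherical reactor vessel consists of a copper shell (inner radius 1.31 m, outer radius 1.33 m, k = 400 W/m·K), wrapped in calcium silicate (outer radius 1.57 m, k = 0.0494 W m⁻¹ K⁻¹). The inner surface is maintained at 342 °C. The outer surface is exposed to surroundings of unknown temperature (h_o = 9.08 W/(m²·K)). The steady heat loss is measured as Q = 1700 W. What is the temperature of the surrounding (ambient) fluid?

Series resistances:
  R_copper = (1/1.31 − 1/1.33)/(4πk) = 0.01148/(4π·400) = 2.284×10^-6 K/W
  R_calcium silicate = (1/1.33 − 1/1.57)/(4πk) = 0.1149/(4π·0.0494) = 0.1851 K/W
  R_conv,out = 1/(4πr²h) = 1/(4π·1.57²·9.08) = 0.003556 K/W
ΣR = 0.1887 K/W
ΔT = Q·ΣR = 1700 × 0.1887 = 320.8 K
Heat flows outward, so T_out = T_in − ΔT = 342 − 320.8 = 21.2 °C

T_out = 21.2 °C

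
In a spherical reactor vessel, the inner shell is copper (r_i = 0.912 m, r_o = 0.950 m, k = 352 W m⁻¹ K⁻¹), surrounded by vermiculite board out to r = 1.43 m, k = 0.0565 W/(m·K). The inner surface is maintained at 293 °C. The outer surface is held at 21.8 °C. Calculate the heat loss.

Series thermal resistances, inner to outer:
  R_copper = (1/0.912 − 1/0.950)/(4πk) = 0.04386/(4π·352) = 9.915×10^-6 K/W
  R_vermiculite board = (1/0.950 − 1/1.43)/(4πk) = 0.3533/(4π·0.0565) = 0.4976 K/W
ΣR = 9.915×10^-6 + 0.4976 = 0.4976 K/W
Q = ΔT/ΣR = (293 °C − 21.8 °C)/0.4976 = 545 W

Q = 545 W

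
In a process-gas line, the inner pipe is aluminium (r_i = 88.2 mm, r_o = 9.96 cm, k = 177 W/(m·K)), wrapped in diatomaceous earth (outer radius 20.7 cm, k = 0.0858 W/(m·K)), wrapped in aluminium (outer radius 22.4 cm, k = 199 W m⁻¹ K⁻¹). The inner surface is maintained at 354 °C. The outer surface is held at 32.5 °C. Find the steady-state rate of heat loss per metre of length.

Q' = 237 W/m

Resistance network (inner→outer):
  R'_aluminium = ln(0.0996/0.0882)/(2πk) = 0.1216/(2π·177) = 1.093×10^-4 m·K/W
  R'_diatomaceous earth = ln(0.207/0.0996)/(2πk) = 0.7316/(2π·0.0858) = 1.357 m·K/W
  R'_aluminium = ln(0.224/0.207)/(2πk) = 0.07893/(2π·199) = 6.312×10^-5 m·K/W
ΣR = 1.093×10^-4 + 1.357 + 6.312×10^-5 = 1.357 m·K/W
Q' = ΔT/ΣR = (354 °C − 32.5 °C)/1.357 = 237 W/m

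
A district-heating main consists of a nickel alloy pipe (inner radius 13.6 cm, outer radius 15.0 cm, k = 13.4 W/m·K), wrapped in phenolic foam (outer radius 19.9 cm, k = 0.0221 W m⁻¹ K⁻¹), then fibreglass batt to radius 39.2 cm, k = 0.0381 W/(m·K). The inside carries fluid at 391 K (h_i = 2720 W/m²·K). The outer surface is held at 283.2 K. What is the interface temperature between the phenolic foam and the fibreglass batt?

T = 345.9 K

Resistance network (inner→outer):
  R'_conv,in = 1/(2πr h) = 1/(2π·0.136·2720) = 4.302×10^-4 m·K/W
  R'_nickel alloy = ln(0.150/0.136)/(2πk) = 0.09798/(2π·13.4) = 0.001164 m·K/W
  R'_phenolic foam = ln(0.199/0.150)/(2πk) = 0.2827/(2π·0.0221) = 2.036 m·K/W
  R'_fibreglass batt = ln(0.392/0.199)/(2πk) = 0.6780/(2π·0.0381) = 2.832 m·K/W
ΣR = 4.302×10^-4 + 0.001164 + 2.036 + 2.832 = 4.870 m·K/W
Q' = ΔT/ΣR = (391 K − 283.2 K)/4.870 = 22.14 W/m
From the inner boundary to the phenolic foam/fibreglass batt interface, ΣR_partial = 2.038 m·K/W.
T_interface = T_in − Q'·ΣR_partial = 391 K − (22.14)(2.038) = 345.9 K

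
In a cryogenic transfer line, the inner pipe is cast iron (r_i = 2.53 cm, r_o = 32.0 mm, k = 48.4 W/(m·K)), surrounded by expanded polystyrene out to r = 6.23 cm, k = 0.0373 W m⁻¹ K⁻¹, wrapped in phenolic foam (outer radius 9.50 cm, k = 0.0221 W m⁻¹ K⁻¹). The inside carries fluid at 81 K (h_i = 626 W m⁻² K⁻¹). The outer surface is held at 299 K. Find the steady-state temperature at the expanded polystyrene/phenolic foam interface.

Treat each layer as a resistance in series:
  R'_conv,in = 1/(2πr h) = 1/(2π·0.0253·626) = 0.01005 m·K/W
  R'_cast iron = ln(0.0320/0.0253)/(2πk) = 0.2349/(2π·48.4) = 7.725×10^-4 m·K/W
  R'_expanded polystyrene = ln(0.0623/0.0320)/(2πk) = 0.6662/(2π·0.0373) = 2.843 m·K/W
  R'_phenolic foam = ln(0.0950/0.0623)/(2πk) = 0.4219/(2π·0.0221) = 3.038 m·K/W
ΣR = 0.01005 + 7.725×10^-4 + 2.843 + 3.038 = 5.892 m·K/W
Q' = ΔT/ΣR = (81 K − 299 K)/5.892 = -37.00 W/m
From the inner boundary to the expanded polystyrene/phenolic foam interface, ΣR_partial = 2.854 m·K/W.
T_interface = T_in − Q'·ΣR_partial = 81 K − (-37.00)(2.854) = 186.6 K

T = 186.6 K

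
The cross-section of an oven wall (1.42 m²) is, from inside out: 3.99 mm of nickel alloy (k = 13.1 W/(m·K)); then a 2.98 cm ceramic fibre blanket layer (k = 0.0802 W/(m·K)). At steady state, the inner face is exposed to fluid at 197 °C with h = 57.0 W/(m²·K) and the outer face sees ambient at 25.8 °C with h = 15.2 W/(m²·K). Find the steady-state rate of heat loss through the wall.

Q = 534 W

Resistance network (inner→outer):
  R_conv,in = 1/(hA) = 1/(57.0·1.42) = 0.01235 K/W
  R_nickel alloy = L/(kA) = 0.00399/(13.1·1.42) = 2.145×10^-4 K/W
  R_ceramic fibre blanket = L/(kA) = 0.0298/(0.0802·1.42) = 0.2617 K/W
  R_conv,out = 1/(hA) = 1/(15.2·1.42) = 0.04633 K/W
ΣR = 0.01235 + 2.145×10^-4 + 0.2617 + 0.04633 = 0.3206 K/W
Q = ΔT/ΣR = (197 °C − 25.8 °C)/0.3206 = 534 W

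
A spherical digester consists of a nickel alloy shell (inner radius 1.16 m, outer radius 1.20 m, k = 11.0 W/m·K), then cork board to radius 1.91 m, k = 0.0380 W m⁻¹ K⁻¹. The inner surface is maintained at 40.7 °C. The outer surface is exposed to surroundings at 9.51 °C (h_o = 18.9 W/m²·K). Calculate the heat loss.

Q = 48.0 W

Series thermal resistances, inner to outer:
  R_nickel alloy = (1/1.16 − 1/1.20)/(4πk) = 0.02874/(4π·11.0) = 2.079×10^-4 K/W
  R_cork board = (1/1.20 − 1/1.91)/(4πk) = 0.3098/(4π·0.0380) = 0.6487 K/W
  R_conv,out = 1/(4πr²h) = 1/(4π·1.91²·18.9) = 0.001154 K/W
ΣR = 2.079×10^-4 + 0.6487 + 0.001154 = 0.6501 K/W
Q = ΔT/ΣR = (40.7 °C − 9.51 °C)/0.6501 = 48.0 W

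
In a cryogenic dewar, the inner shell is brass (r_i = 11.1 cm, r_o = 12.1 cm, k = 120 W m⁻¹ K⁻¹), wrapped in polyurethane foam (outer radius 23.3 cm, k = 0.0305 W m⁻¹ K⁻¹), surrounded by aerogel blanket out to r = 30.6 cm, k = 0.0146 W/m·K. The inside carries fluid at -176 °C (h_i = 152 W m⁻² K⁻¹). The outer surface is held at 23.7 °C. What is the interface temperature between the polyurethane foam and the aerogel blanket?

T = -46.0 °C

Series thermal resistances, inner to outer:
  R_conv,in = 1/(4πr²h) = 1/(4π·0.111²·152) = 0.04249 K/W
  R_brass = (1/0.111 − 1/0.121)/(4πk) = 0.7445/(4π·120) = 4.937×10^-4 K/W
  R_polyurethane foam = (1/0.121 − 1/0.233)/(4πk) = 3.973/(4π·0.0305) = 10.36 K/W
  R_aerogel blanket = (1/0.233 − 1/0.306)/(4πk) = 1.024/(4π·0.0146) = 5.581 K/W
ΣR = 0.04249 + 4.937×10^-4 + 10.36 + 5.581 = 15.98 K/W
Q = ΔT/ΣR = (-176 °C − 23.7 °C)/15.98 = -12.50 W
From the inner boundary to the polyurethane foam/aerogel blanket interface, ΣR_partial = 10.40 K/W.
T_interface = T_in − Q·ΣR_partial = -176 °C − (-12.50)(10.40) = -46.0 °C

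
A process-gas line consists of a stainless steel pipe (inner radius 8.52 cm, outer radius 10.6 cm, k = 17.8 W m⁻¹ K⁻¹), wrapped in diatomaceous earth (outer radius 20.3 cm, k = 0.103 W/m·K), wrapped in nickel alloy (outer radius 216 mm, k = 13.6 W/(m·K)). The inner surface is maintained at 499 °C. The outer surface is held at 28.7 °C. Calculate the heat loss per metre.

Q' = 467 W/m

Treat each layer as a resistance in series:
  R'_stainless steel = ln(0.106/0.0852)/(2πk) = 0.2184/(2π·17.8) = 0.001953 m·K/W
  R'_diatomaceous earth = ln(0.203/0.106)/(2πk) = 0.6498/(2π·0.103) = 1.004 m·K/W
  R'_nickel alloy = ln(0.216/0.203)/(2πk) = 0.06207/(2π·13.6) = 7.264×10^-4 m·K/W
ΣR = 0.001953 + 1.004 + 7.264×10^-4 = 1.007 m·K/W
Q' = ΔT/ΣR = (499 °C − 28.7 °C)/1.007 = 467 W/m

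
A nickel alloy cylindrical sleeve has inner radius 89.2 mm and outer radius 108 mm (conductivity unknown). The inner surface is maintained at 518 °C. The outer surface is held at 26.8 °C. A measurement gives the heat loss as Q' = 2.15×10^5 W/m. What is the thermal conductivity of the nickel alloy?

k = 13.3 W/m·K

ΣR = ΔT/Q' = |518 − 26.8|/2.15×10^5 = 0.002285 m·K/W
ln(r₂/r₁)/(2πk) = 0.002285 ⇒ k = 0.1913/(2π·0.002285) = 13.3 W/m·K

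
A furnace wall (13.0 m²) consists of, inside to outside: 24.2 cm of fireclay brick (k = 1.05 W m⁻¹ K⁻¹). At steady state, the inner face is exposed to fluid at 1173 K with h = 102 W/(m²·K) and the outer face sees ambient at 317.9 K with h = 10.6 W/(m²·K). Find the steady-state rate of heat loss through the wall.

Resistance network (inner→outer):
  R_conv,in = 1/(hA) = 1/(102·13.0) = 7.541×10^-4 K/W
  R_fireclay brick = L/(kA) = 0.242/(1.05·13.0) = 0.01773 K/W
  R_conv,out = 1/(hA) = 1/(10.6·13.0) = 0.007257 K/W
ΣR = 7.541×10^-4 + 0.01773 + 0.007257 = 0.02574 K/W
Q = ΔT/ΣR = (1173 K − 317.9 K)/0.02574 = 33200 W

Q = 33200 W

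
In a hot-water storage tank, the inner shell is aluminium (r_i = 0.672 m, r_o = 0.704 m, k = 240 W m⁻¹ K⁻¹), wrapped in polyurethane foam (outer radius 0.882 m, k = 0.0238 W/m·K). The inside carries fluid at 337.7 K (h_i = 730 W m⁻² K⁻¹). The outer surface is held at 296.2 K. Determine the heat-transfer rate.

Resistance network (inner→outer):
  R_conv,in = 1/(4πr²h) = 1/(4π·0.672²·730) = 2.414×10^-4 K/W
  R_aluminium = (1/0.672 − 1/0.704)/(4πk) = 0.06764/(4π·240) = 2.243×10^-5 K/W
  R_polyurethane foam = (1/0.704 − 1/0.882)/(4πk) = 0.2867/(4π·0.0238) = 0.9585 K/W
ΣR = 2.414×10^-4 + 2.243×10^-5 + 0.9585 = 0.9588 K/W
Q = ΔT/ΣR = (337.7 K − 296.2 K)/0.9588 = 43.3 W

Q = 43.3 W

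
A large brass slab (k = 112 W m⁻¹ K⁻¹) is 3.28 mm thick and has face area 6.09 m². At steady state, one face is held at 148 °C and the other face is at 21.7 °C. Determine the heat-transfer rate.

Q = kA·ΔT/L = 112 × 6.09 × |148 °C − 21.7 °C| / 0.00328 = 2.63×10^7 W

Q = 26300 kW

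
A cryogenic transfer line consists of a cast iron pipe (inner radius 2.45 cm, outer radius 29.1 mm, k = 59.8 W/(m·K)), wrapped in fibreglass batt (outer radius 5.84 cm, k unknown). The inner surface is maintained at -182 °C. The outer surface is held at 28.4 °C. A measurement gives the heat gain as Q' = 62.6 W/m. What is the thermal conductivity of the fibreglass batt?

ΣR = ΔT/Q' = |-182 − 28.4|/62.6 = 3.361 m·K/W
Known resistances:
  R'_cast iron = ln(0.0291/0.0245)/(2πk) = 0.1721/(2π·59.8) = 4.579×10^-4 m·K/W
R_fibreglass batt = ΣR − ΣR_known = 3.361 − 4.579×10^-4 = 3.361 m·K/W
ln(r₂/r₁)/(2πk) = 3.361 ⇒ k = 0.6966/(2π·3.361) = 0.0330 W/m·K

k = 0.0330 W/m·K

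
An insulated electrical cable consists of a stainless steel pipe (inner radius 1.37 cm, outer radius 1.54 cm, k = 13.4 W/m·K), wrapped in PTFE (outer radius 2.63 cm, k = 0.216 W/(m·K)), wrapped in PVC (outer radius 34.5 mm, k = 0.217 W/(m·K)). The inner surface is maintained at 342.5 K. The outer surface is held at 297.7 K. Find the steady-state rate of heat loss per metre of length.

Series thermal resistances, inner to outer:
  R'_stainless steel = ln(0.0154/0.0137)/(2πk) = 0.1170/(2π·13.4) = 0.001389 m·K/W
  R'_PTFE = ln(0.0263/0.0154)/(2πk) = 0.5352/(2π·0.216) = 0.3944 m·K/W
  R'_PVC = ln(0.0345/0.0263)/(2πk) = 0.2714/(2π·0.217) = 0.1990 m·K/W
ΣR = 0.001389 + 0.3944 + 0.1990 = 0.5948 m·K/W
Q' = ΔT/ΣR = (342.5 K − 297.7 K)/0.5948 = 75.3 W/m

Q' = 75.3 W/m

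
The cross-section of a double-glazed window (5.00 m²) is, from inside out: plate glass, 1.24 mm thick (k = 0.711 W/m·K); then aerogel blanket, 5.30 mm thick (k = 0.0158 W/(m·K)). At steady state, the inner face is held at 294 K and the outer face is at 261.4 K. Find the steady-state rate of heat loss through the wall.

Resistance network (inner→outer):
  R_plate glass = L/(kA) = 0.00124/(0.711·5.00) = 3.488×10^-4 K/W
  R_aerogel blanket = L/(kA) = 0.00530/(0.0158·5.00) = 0.06709 K/W
ΣR = 3.488×10^-4 + 0.06709 = 0.06744 K/W
Q = ΔT/ΣR = (294 K − 261.4 K)/0.06744 = 483 W

Q = 483 W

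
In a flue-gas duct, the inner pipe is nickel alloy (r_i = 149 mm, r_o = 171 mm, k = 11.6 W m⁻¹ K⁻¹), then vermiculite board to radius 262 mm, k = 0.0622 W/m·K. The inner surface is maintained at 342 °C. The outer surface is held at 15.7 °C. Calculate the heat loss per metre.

Q' = 298 W/m

Treat each layer as a resistance in series:
  R'_nickel alloy = ln(0.171/0.149)/(2πk) = 0.1377/(2π·11.6) = 0.001890 m·K/W
  R'_vermiculite board = ln(0.262/0.171)/(2πk) = 0.4267/(2π·0.0622) = 1.092 m·K/W
ΣR = 0.001890 + 1.092 = 1.094 m·K/W
Q' = ΔT/ΣR = (342 °C − 15.7 °C)/1.094 = 298 W/m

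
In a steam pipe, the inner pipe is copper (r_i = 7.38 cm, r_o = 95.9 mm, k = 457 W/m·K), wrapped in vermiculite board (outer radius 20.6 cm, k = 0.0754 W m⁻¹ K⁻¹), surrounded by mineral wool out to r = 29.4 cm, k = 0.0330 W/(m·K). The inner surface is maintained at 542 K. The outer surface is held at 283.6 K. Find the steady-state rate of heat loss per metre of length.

Q' = 77.6 W/m

Treat each layer as a resistance in series:
  R'_copper = ln(0.0959/0.0738)/(2πk) = 0.2619/(2π·457) = 9.123×10^-5 m·K/W
  R'_vermiculite board = ln(0.206/0.0959)/(2πk) = 0.7646/(2π·0.0754) = 1.614 m·K/W
  R'_mineral wool = ln(0.294/0.206)/(2πk) = 0.3557/(2π·0.0330) = 1.716 m·K/W
ΣR = 9.123×10^-5 + 1.614 + 1.716 = 3.330 m·K/W
Q' = ΔT/ΣR = (542 K − 283.6 K)/3.330 = 77.6 W/m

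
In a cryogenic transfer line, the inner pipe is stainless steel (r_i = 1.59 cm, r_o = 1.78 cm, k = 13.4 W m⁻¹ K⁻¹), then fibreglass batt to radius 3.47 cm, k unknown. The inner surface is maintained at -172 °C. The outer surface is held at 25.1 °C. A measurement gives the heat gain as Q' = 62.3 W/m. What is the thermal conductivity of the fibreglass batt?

k = 0.0336 W/m·K

ΣR = ΔT/Q' = |-172 − 25.1|/62.3 = 3.164 m·K/W
Known resistances:
  R'_stainless steel = ln(0.0178/0.0159)/(2πk) = 0.1129/(2π·13.4) = 0.001341 m·K/W
R_fibreglass batt = ΣR − ΣR_known = 3.164 − 0.001341 = 3.163 m·K/W
ln(r₂/r₁)/(2πk) = 3.163 ⇒ k = 0.6675/(2π·3.163) = 0.0336 W/m·K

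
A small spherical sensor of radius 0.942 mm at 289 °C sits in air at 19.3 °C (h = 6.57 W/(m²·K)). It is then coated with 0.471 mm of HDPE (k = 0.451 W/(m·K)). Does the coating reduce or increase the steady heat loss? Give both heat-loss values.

Critical radius for a sphere: r_cr = 2k/h = 0.137 m = 13.7 cm.
Outer radius after coating: r₂ = 9.42×10^-4 + 4.71×10^-4 = 0.001413 m.
Since r₁ < r_cr and r₂ ≤ r_cr, the coating moves toward the maximum at r_cr — heat loss rises.
Bare: R = 1/(4πr₁²h) = 13650 K/W; Q = 269.7/13650 = 0.0198 W.
Coated: R = R_cond + R_conv = 6129 K/W; Q = 269.7/6129 = 0.0440 W.

increases: 0.0198 → 0.0440 W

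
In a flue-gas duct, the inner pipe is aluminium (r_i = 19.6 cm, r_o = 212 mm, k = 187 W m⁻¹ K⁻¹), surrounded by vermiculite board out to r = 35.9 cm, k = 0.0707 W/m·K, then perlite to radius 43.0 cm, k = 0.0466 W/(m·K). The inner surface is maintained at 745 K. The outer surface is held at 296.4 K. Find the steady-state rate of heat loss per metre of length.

Q' = 249 W/m

Treat each layer as a resistance in series:
  R'_aluminium = ln(0.212/0.196)/(2πk) = 0.07847/(2π·187) = 6.679×10^-5 m·K/W
  R'_vermiculite board = ln(0.359/0.212)/(2πk) = 0.5267/(2π·0.0707) = 1.186 m·K/W
  R'_perlite = ln(0.430/0.359)/(2πk) = 0.1805/(2π·0.0466) = 0.6163 m·K/W
ΣR = 6.679×10^-5 + 1.186 + 0.6163 = 1.802 m·K/W
Q' = ΔT/ΣR = (745 K − 296.4 K)/1.802 = 249 W/m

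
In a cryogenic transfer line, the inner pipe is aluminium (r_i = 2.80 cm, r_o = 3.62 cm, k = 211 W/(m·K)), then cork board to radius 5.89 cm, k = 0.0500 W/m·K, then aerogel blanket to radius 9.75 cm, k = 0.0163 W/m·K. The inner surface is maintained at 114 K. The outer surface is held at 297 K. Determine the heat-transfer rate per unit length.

Series thermal resistances, inner to outer:
  R'_aluminium = ln(0.0362/0.0280)/(2πk) = 0.2569/(2π·211) = 1.937×10^-4 m·K/W
  R'_cork board = ln(0.0589/0.0362)/(2πk) = 0.4868/(2π·0.0500) = 1.549 m·K/W
  R'_aerogel blanket = ln(0.0975/0.0589)/(2πk) = 0.5040/(2π·0.0163) = 4.921 m·K/W
ΣR = 1.937×10^-4 + 1.549 + 4.921 = 6.470 m·K/W
Q' = ΔT/ΣR = (114 K − 297 K)/6.470 = -28.3 W/m
(Negative Q' ⇒ heat flows inward; heat gain = 28.3 W/m.)

Q' = 28.3 W/m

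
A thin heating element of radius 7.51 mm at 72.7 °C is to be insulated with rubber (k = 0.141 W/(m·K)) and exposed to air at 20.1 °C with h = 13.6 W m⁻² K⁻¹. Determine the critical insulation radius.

For a cylinder, r_cr = k_ins/h = 0.141/13.6 = 0.0104 m = 1.04 cm

r_cr = 1.04 cm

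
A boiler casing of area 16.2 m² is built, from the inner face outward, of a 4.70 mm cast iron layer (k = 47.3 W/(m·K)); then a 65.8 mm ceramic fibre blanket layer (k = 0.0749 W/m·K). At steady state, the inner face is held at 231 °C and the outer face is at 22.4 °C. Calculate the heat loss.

Series thermal resistances, inner to outer:
  R_cast iron = L/(kA) = 0.00470/(47.3·16.2) = 6.134×10^-6 K/W
  R_ceramic fibre blanket = L/(kA) = 0.0658/(0.0749·16.2) = 0.05423 K/W
ΣR = 6.134×10^-6 + 0.05423 = 0.05424 K/W
Q = ΔT/ΣR = (231 °C − 22.4 °C)/0.05424 = 3850 W

Q = 3850 W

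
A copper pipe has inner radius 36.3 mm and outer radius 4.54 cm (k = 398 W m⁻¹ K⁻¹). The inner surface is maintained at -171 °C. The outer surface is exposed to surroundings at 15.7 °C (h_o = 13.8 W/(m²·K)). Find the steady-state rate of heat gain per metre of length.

Q' = 735 W/m

Resistance network (inner→outer):
  R'_copper = ln(0.0454/0.0363)/(2πk) = 0.2237/(2π·398) = 8.945×10^-5 m·K/W
  R'_conv,out = 1/(2πr h) = 1/(2π·0.0454·13.8) = 0.2540 m·K/W
ΣR = 8.945×10^-5 + 0.2540 = 0.2541 m·K/W
Q' = ΔT/ΣR = (-171 °C − 15.7 °C)/0.2541 = -735 W/m
(Negative Q' ⇒ heat flows inward; heat gain = 735 W/m.)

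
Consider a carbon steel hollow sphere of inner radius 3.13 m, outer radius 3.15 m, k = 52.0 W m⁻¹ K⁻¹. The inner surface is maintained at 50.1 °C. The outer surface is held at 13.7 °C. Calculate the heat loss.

Q = 4πk·ΔT/(1/r₁ − 1/r₂) = 4π × 52.0 × 36.4 / (1/3.13 − 1/3.15) = 1.17×10^7 W

Q = 11700 kW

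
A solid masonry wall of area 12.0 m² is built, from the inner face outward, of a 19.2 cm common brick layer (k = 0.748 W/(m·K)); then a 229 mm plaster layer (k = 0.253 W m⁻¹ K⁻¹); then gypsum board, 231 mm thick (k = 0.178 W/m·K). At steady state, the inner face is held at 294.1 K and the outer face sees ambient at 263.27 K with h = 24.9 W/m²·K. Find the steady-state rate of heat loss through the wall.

Q = 148 W

Series thermal resistances, inner to outer:
  R_common brick = L/(kA) = 0.192/(0.748·12.0) = 0.02139 K/W
  R_plaster = L/(kA) = 0.229/(0.253·12.0) = 0.07543 K/W
  R_gypsum board = L/(kA) = 0.231/(0.178·12.0) = 0.1081 K/W
  R_conv,out = 1/(hA) = 1/(24.9·12.0) = 0.003347 K/W
ΣR = 0.02139 + 0.07543 + 0.1081 + 0.003347 = 0.2083 K/W
Q = ΔT/ΣR = (294.1 K − 263.27 K)/0.2083 = 148 W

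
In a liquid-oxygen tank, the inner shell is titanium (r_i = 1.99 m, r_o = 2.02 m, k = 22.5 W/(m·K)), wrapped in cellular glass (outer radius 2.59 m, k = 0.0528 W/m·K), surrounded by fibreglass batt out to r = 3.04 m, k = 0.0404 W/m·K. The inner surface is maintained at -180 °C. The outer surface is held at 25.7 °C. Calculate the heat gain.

Q = 743 W

Series thermal resistances, inner to outer:
  R_titanium = (1/1.99 − 1/2.02)/(4πk) = 0.007463/(4π·22.5) = 2.640×10^-5 K/W
  R_cellular glass = (1/2.02 − 1/2.59)/(4πk) = 0.1089/(4π·0.0528) = 0.1642 K/W
  R_fibreglass batt = (1/2.59 − 1/3.04)/(4πk) = 0.05715/(4π·0.0404) = 0.1126 K/W
ΣR = 2.640×10^-5 + 0.1642 + 0.1126 = 0.2768 K/W
Q = ΔT/ΣR = (-180 °C − 25.7 °C)/0.2768 = -743 W
(Negative Q ⇒ heat flows inward; heat gain = 743 W.)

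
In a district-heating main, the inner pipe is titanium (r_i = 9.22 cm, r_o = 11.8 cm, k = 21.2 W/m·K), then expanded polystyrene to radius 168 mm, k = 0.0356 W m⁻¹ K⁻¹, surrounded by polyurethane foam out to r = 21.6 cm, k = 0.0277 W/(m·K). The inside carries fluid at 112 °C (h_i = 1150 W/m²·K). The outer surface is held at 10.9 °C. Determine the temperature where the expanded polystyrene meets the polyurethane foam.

T = 59.1 °C

Resistance network (inner→outer):
  R'_conv,in = 1/(2πr h) = 1/(2π·0.0922·1150) = 0.001501 m·K/W
  R'_titanium = ln(0.118/0.0922)/(2πk) = 0.2467/(2π·21.2) = 0.001852 m·K/W
  R'_expanded polystyrene = ln(0.168/0.118)/(2πk) = 0.3533/(2π·0.0356) = 1.579 m·K/W
  R'_polyurethane foam = ln(0.216/0.168)/(2πk) = 0.2513/(2π·0.0277) = 1.444 m·K/W
ΣR = 0.001501 + 0.001852 + 1.579 + 1.444 = 3.026 m·K/W
Q' = ΔT/ΣR = (112 °C − 10.9 °C)/3.026 = 33.41 W/m
From the inner boundary to the expanded polystyrene/polyurethane foam interface, ΣR_partial = 1.582 m·K/W.
T_interface = T_in − Q'·ΣR_partial = 112 °C − (33.41)(1.582) = 59.1 °C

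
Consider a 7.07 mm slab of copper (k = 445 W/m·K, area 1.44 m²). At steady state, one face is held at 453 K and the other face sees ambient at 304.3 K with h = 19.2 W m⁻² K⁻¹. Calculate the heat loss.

Treat each layer as a resistance in series:
  R_copper = L/(kA) = 0.00707/(445·1.44) = 1.103×10^-5 K/W
  R_conv,out = 1/(hA) = 1/(19.2·1.44) = 0.03617 K/W
ΣR = 1.103×10^-5 + 0.03617 = 0.03618 K/W
Q = ΔT/ΣR = (453 K − 304.3 K)/0.03618 = 4110 W

Q = 4110 W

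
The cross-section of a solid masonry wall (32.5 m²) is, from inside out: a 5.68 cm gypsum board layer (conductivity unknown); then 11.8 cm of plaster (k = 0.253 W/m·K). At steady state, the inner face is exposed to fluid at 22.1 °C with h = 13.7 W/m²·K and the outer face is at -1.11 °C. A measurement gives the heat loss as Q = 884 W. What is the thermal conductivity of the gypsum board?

ΣR = ΔT/Q = |22.1 − -1.11|/884 = 0.02626 K/W
Known resistances:
  R_conv,in = 1/(hA) = 1/(13.7·32.5) = 0.002246 K/W
  R_plaster = L/(kA) = 0.118/(0.253·32.5) = 0.01435 K/W
R_gypsum board = ΣR − ΣR_known = 0.02626 − 0.01660 = 0.009660 K/W
L/(kA) = 0.009660 ⇒ k = 0.0568/(0.009660·32.5) = 0.181 W/m·K

k = 0.181 W/m·K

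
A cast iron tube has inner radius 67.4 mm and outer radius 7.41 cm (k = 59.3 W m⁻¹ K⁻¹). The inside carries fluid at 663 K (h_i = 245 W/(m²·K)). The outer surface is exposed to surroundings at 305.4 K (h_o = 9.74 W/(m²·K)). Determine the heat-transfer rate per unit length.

Q' = 1550 W/m

Resistance network (inner→outer):
  R'_conv,in = 1/(2πr h) = 1/(2π·0.0674·245) = 0.009638 m·K/W
  R'_cast iron = ln(0.0741/0.0674)/(2πk) = 0.09477/(2π·59.3) = 2.544×10^-4 m·K/W
  R'_conv,out = 1/(2πr h) = 1/(2π·0.0741·9.74) = 0.2205 m·K/W
ΣR = 0.009638 + 2.544×10^-4 + 0.2205 = 0.2304 m·K/W
Q' = ΔT/ΣR = (663 K − 305.4 K)/0.2304 = 1550 W/m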